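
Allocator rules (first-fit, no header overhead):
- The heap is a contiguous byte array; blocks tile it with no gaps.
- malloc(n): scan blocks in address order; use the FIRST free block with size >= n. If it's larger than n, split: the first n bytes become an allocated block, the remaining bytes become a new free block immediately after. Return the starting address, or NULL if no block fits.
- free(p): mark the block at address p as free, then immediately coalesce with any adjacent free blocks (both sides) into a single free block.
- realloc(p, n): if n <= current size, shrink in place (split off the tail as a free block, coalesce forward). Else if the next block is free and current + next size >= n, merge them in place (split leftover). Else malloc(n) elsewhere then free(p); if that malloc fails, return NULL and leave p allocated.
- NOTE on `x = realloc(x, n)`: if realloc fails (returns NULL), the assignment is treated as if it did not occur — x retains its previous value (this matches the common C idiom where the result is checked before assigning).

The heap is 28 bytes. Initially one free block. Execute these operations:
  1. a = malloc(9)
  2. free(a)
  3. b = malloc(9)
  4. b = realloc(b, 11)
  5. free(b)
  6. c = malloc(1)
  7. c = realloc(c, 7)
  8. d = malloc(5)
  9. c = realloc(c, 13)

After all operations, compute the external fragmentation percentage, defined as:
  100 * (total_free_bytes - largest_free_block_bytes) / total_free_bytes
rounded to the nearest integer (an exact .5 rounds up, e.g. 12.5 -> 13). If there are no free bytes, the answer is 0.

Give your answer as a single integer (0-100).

Answer: 30

Derivation:
Op 1: a = malloc(9) -> a = 0; heap: [0-8 ALLOC][9-27 FREE]
Op 2: free(a) -> (freed a); heap: [0-27 FREE]
Op 3: b = malloc(9) -> b = 0; heap: [0-8 ALLOC][9-27 FREE]
Op 4: b = realloc(b, 11) -> b = 0; heap: [0-10 ALLOC][11-27 FREE]
Op 5: free(b) -> (freed b); heap: [0-27 FREE]
Op 6: c = malloc(1) -> c = 0; heap: [0-0 ALLOC][1-27 FREE]
Op 7: c = realloc(c, 7) -> c = 0; heap: [0-6 ALLOC][7-27 FREE]
Op 8: d = malloc(5) -> d = 7; heap: [0-6 ALLOC][7-11 ALLOC][12-27 FREE]
Op 9: c = realloc(c, 13) -> c = 12; heap: [0-6 FREE][7-11 ALLOC][12-24 ALLOC][25-27 FREE]
Free blocks: [7 3] total_free=10 largest=7 -> 100*(10-7)/10 = 300/10 = 30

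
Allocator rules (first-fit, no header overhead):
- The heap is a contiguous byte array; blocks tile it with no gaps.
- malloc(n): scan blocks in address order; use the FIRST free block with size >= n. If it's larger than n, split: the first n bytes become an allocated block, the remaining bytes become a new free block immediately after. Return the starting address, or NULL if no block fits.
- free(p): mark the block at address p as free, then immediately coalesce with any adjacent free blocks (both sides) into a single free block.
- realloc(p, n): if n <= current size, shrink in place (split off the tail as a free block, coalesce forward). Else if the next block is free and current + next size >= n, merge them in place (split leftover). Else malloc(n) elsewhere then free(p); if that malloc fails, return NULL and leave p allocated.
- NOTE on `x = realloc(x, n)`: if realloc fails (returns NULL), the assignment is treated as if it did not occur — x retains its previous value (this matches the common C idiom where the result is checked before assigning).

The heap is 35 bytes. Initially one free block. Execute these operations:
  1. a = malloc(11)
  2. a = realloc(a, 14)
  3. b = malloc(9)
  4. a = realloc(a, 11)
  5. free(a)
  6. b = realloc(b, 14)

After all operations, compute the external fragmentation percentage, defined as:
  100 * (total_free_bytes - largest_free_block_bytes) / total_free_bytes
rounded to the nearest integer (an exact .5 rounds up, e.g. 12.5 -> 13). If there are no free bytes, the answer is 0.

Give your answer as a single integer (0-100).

Answer: 33

Derivation:
Op 1: a = malloc(11) -> a = 0; heap: [0-10 ALLOC][11-34 FREE]
Op 2: a = realloc(a, 14) -> a = 0; heap: [0-13 ALLOC][14-34 FREE]
Op 3: b = malloc(9) -> b = 14; heap: [0-13 ALLOC][14-22 ALLOC][23-34 FREE]
Op 4: a = realloc(a, 11) -> a = 0; heap: [0-10 ALLOC][11-13 FREE][14-22 ALLOC][23-34 FREE]
Op 5: free(a) -> (freed a); heap: [0-13 FREE][14-22 ALLOC][23-34 FREE]
Op 6: b = realloc(b, 14) -> b = 14; heap: [0-13 FREE][14-27 ALLOC][28-34 FREE]
Free blocks: [14 7] total_free=21 largest=14 -> 100*(21-14)/21 = 700/21 ≈ 33.333 -> rounds to 33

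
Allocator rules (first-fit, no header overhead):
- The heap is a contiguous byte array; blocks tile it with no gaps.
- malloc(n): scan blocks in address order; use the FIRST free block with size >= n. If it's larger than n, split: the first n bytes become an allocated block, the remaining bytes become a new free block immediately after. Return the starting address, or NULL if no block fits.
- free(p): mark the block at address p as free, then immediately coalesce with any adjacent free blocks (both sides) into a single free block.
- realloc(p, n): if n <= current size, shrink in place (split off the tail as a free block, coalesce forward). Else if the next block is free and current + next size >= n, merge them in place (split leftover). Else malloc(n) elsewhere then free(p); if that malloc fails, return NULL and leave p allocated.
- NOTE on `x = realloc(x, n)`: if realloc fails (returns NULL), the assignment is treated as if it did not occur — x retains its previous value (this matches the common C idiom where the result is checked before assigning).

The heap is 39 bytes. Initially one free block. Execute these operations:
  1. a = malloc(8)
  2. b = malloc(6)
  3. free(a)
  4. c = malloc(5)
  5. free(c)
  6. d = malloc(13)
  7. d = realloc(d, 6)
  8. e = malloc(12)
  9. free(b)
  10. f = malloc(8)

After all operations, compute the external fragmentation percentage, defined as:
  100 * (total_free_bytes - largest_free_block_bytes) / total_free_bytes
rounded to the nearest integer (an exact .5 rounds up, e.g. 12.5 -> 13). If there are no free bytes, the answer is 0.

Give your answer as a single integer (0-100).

Op 1: a = malloc(8) -> a = 0; heap: [0-7 ALLOC][8-38 FREE]
Op 2: b = malloc(6) -> b = 8; heap: [0-7 ALLOC][8-13 ALLOC][14-38 FREE]
Op 3: free(a) -> (freed a); heap: [0-7 FREE][8-13 ALLOC][14-38 FREE]
Op 4: c = malloc(5) -> c = 0; heap: [0-4 ALLOC][5-7 FREE][8-13 ALLOC][14-38 FREE]
Op 5: free(c) -> (freed c); heap: [0-7 FREE][8-13 ALLOC][14-38 FREE]
Op 6: d = malloc(13) -> d = 14; heap: [0-7 FREE][8-13 ALLOC][14-26 ALLOC][27-38 FREE]
Op 7: d = realloc(d, 6) -> d = 14; heap: [0-7 FREE][8-13 ALLOC][14-19 ALLOC][20-38 FREE]
Op 8: e = malloc(12) -> e = 20; heap: [0-7 FREE][8-13 ALLOC][14-19 ALLOC][20-31 ALLOC][32-38 FREE]
Op 9: free(b) -> (freed b); heap: [0-13 FREE][14-19 ALLOC][20-31 ALLOC][32-38 FREE]
Op 10: f = malloc(8) -> f = 0; heap: [0-7 ALLOC][8-13 FREE][14-19 ALLOC][20-31 ALLOC][32-38 FREE]
Free blocks: [6 7] total_free=13 largest=7 -> 100*(13-7)/13 = 600/13 ≈ 46.154 -> rounds to 46

Answer: 46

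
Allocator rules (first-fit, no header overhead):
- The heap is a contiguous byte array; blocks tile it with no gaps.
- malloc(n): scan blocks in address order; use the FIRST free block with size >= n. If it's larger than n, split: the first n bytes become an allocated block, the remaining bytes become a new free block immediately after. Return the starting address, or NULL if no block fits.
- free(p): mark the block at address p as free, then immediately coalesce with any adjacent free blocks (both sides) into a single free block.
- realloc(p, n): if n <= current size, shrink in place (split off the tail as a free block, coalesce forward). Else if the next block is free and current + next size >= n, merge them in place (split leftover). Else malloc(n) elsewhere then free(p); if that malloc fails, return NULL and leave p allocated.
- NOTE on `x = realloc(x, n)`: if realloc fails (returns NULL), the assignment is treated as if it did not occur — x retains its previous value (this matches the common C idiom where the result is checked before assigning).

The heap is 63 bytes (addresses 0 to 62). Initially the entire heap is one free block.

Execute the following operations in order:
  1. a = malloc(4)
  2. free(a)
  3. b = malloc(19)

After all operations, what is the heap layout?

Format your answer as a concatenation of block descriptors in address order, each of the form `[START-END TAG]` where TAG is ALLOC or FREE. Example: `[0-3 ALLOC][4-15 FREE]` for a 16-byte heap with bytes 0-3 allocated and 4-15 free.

Op 1: a = malloc(4) -> a = 0; heap: [0-3 ALLOC][4-62 FREE]
Op 2: free(a) -> (freed a); heap: [0-62 FREE]
Op 3: b = malloc(19) -> b = 0; heap: [0-18 ALLOC][19-62 FREE]

Answer: [0-18 ALLOC][19-62 FREE]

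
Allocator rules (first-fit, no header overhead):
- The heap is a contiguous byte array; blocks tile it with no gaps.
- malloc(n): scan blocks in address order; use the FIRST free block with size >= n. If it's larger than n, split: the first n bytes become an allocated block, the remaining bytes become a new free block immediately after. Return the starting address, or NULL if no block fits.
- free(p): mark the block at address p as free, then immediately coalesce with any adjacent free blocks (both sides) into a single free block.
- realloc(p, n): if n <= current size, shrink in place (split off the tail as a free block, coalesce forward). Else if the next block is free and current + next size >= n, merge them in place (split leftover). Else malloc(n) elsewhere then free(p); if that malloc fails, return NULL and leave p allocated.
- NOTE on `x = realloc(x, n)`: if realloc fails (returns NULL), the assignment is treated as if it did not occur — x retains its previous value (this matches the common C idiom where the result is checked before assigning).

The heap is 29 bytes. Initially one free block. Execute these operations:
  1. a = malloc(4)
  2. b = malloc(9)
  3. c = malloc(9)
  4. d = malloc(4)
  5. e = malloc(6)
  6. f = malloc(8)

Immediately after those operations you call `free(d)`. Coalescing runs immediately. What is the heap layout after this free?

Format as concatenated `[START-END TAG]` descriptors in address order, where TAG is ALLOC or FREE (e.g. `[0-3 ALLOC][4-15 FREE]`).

Answer: [0-3 ALLOC][4-12 ALLOC][13-21 ALLOC][22-28 FREE]

Derivation:
Op 1: a = malloc(4) -> a = 0; heap: [0-3 ALLOC][4-28 FREE]
Op 2: b = malloc(9) -> b = 4; heap: [0-3 ALLOC][4-12 ALLOC][13-28 FREE]
Op 3: c = malloc(9) -> c = 13; heap: [0-3 ALLOC][4-12 ALLOC][13-21 ALLOC][22-28 FREE]
Op 4: d = malloc(4) -> d = 22; heap: [0-3 ALLOC][4-12 ALLOC][13-21 ALLOC][22-25 ALLOC][26-28 FREE]
Op 5: e = malloc(6) -> e = NULL; heap: [0-3 ALLOC][4-12 ALLOC][13-21 ALLOC][22-25 ALLOC][26-28 FREE]
Op 6: f = malloc(8) -> f = NULL; heap: [0-3 ALLOC][4-12 ALLOC][13-21 ALLOC][22-25 ALLOC][26-28 FREE]
free(d): d = 22 -> block [22-25 ALLOC]; mark free, coalesce with adjacent free neighbors -> [0-3 ALLOC][4-12 ALLOC][13-21 ALLOC][22-28 FREE]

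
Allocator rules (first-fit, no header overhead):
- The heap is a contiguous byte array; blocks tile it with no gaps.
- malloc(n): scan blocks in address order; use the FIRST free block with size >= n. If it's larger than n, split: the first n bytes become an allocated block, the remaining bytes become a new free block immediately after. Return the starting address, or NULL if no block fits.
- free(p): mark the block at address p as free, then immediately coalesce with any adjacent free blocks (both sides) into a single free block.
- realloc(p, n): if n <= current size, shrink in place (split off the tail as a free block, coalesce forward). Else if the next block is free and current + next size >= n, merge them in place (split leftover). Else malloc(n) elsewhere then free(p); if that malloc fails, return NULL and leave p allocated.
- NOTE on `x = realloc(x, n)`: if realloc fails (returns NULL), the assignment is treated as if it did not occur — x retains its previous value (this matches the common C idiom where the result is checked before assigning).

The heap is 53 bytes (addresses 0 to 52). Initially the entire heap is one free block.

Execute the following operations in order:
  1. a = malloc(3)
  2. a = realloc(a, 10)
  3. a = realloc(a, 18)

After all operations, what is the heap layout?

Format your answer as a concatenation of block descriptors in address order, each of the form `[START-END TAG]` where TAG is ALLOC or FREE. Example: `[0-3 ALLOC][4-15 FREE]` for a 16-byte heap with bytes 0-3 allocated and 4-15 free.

Answer: [0-17 ALLOC][18-52 FREE]

Derivation:
Op 1: a = malloc(3) -> a = 0; heap: [0-2 ALLOC][3-52 FREE]
Op 2: a = realloc(a, 10) -> a = 0; heap: [0-9 ALLOC][10-52 FREE]
Op 3: a = realloc(a, 18) -> a = 0; heap: [0-17 ALLOC][18-52 FREE]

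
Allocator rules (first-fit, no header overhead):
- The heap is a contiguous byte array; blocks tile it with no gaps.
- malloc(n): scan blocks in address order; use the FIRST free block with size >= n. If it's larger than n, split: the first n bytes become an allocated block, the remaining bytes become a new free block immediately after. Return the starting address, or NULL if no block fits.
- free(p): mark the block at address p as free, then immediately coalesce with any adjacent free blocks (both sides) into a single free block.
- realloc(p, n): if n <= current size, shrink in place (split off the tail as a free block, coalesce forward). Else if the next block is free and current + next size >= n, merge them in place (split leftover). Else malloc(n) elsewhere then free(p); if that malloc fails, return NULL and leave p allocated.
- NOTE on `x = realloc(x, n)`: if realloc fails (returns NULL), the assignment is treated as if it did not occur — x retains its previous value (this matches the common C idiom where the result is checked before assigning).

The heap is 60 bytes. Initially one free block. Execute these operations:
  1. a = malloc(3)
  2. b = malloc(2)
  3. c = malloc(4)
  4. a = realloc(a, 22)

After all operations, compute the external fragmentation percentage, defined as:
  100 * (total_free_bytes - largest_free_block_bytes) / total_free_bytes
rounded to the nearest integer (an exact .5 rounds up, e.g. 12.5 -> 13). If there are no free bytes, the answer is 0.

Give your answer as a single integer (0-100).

Op 1: a = malloc(3) -> a = 0; heap: [0-2 ALLOC][3-59 FREE]
Op 2: b = malloc(2) -> b = 3; heap: [0-2 ALLOC][3-4 ALLOC][5-59 FREE]
Op 3: c = malloc(4) -> c = 5; heap: [0-2 ALLOC][3-4 ALLOC][5-8 ALLOC][9-59 FREE]
Op 4: a = realloc(a, 22) -> a = 9; heap: [0-2 FREE][3-4 ALLOC][5-8 ALLOC][9-30 ALLOC][31-59 FREE]
Free blocks: [3 29] total_free=32 largest=29 -> 100*(32-29)/32 = 300/32 = 9.375 -> rounds to 9

Answer: 9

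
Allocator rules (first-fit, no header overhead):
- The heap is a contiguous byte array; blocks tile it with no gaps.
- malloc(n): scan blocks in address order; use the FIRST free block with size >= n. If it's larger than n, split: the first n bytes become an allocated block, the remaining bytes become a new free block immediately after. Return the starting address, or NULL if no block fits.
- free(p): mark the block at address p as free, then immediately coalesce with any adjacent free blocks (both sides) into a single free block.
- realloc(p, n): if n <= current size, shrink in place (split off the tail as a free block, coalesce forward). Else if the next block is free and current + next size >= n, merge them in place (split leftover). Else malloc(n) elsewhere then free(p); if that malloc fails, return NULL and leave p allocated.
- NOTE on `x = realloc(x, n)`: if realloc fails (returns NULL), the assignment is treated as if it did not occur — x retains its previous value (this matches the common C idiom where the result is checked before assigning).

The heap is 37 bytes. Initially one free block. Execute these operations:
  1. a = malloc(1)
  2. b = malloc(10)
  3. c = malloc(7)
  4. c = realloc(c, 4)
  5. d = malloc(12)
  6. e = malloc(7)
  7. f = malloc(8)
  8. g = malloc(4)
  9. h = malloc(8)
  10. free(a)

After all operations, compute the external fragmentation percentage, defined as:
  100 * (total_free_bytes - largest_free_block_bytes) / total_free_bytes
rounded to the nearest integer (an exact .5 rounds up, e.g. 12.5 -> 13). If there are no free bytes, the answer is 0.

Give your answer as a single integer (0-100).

Answer: 25

Derivation:
Op 1: a = malloc(1) -> a = 0; heap: [0-0 ALLOC][1-36 FREE]
Op 2: b = malloc(10) -> b = 1; heap: [0-0 ALLOC][1-10 ALLOC][11-36 FREE]
Op 3: c = malloc(7) -> c = 11; heap: [0-0 ALLOC][1-10 ALLOC][11-17 ALLOC][18-36 FREE]
Op 4: c = realloc(c, 4) -> c = 11; heap: [0-0 ALLOC][1-10 ALLOC][11-14 ALLOC][15-36 FREE]
Op 5: d = malloc(12) -> d = 15; heap: [0-0 ALLOC][1-10 ALLOC][11-14 ALLOC][15-26 ALLOC][27-36 FREE]
Op 6: e = malloc(7) -> e = 27; heap: [0-0 ALLOC][1-10 ALLOC][11-14 ALLOC][15-26 ALLOC][27-33 ALLOC][34-36 FREE]
Op 7: f = malloc(8) -> f = NULL; heap: [0-0 ALLOC][1-10 ALLOC][11-14 ALLOC][15-26 ALLOC][27-33 ALLOC][34-36 FREE]
Op 8: g = malloc(4) -> g = NULL; heap: [0-0 ALLOC][1-10 ALLOC][11-14 ALLOC][15-26 ALLOC][27-33 ALLOC][34-36 FREE]
Op 9: h = malloc(8) -> h = NULL; heap: [0-0 ALLOC][1-10 ALLOC][11-14 ALLOC][15-26 ALLOC][27-33 ALLOC][34-36 FREE]
Op 10: free(a) -> (freed a); heap: [0-0 FREE][1-10 ALLOC][11-14 ALLOC][15-26 ALLOC][27-33 ALLOC][34-36 FREE]
Free blocks: [1 3] total_free=4 largest=3 -> 100*(4-3)/4 = 100/4 = 25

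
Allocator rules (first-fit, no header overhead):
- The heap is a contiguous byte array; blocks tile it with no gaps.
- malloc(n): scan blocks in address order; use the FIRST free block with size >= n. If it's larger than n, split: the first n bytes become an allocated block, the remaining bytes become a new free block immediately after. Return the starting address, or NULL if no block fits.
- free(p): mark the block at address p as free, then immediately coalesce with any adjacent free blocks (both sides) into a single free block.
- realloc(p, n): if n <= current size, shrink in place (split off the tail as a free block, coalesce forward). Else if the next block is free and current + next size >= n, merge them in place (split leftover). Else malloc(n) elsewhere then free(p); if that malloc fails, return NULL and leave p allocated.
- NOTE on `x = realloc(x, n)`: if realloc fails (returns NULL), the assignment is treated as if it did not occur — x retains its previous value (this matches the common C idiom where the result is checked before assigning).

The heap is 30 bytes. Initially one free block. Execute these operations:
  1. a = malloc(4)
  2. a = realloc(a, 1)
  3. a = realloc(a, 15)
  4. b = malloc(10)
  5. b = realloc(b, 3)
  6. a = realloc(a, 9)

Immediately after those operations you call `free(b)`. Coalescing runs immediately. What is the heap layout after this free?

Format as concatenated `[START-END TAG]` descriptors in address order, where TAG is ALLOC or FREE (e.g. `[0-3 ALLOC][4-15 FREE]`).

Op 1: a = malloc(4) -> a = 0; heap: [0-3 ALLOC][4-29 FREE]
Op 2: a = realloc(a, 1) -> a = 0; heap: [0-0 ALLOC][1-29 FREE]
Op 3: a = realloc(a, 15) -> a = 0; heap: [0-14 ALLOC][15-29 FREE]
Op 4: b = malloc(10) -> b = 15; heap: [0-14 ALLOC][15-24 ALLOC][25-29 FREE]
Op 5: b = realloc(b, 3) -> b = 15; heap: [0-14 ALLOC][15-17 ALLOC][18-29 FREE]
Op 6: a = realloc(a, 9) -> a = 0; heap: [0-8 ALLOC][9-14 FREE][15-17 ALLOC][18-29 FREE]
free(b): b = 15 -> block [15-17 ALLOC]; mark free, coalesce with adjacent free neighbors -> [0-8 ALLOC][9-29 FREE]

Answer: [0-8 ALLOC][9-29 FREE]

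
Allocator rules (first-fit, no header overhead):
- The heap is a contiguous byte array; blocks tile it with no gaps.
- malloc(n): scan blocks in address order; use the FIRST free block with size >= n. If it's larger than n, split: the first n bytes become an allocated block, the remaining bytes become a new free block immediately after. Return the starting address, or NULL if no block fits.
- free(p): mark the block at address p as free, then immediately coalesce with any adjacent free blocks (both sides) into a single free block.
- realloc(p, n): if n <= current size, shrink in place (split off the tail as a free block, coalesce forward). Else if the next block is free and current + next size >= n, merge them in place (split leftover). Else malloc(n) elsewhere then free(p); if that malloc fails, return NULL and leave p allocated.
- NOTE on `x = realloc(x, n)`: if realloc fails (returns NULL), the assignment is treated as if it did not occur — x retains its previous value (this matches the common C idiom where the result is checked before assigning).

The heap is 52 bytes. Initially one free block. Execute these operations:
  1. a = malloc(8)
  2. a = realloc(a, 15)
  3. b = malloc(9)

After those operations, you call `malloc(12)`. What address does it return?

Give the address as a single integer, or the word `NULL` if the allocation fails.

Op 1: a = malloc(8) -> a = 0; heap: [0-7 ALLOC][8-51 FREE]
Op 2: a = realloc(a, 15) -> a = 0; heap: [0-14 ALLOC][15-51 FREE]
Op 3: b = malloc(9) -> b = 15; heap: [0-14 ALLOC][15-23 ALLOC][24-51 FREE]
malloc(12): first-fit scan over [0-14 ALLOC][15-23 ALLOC][24-51 FREE] -> 24

Answer: 24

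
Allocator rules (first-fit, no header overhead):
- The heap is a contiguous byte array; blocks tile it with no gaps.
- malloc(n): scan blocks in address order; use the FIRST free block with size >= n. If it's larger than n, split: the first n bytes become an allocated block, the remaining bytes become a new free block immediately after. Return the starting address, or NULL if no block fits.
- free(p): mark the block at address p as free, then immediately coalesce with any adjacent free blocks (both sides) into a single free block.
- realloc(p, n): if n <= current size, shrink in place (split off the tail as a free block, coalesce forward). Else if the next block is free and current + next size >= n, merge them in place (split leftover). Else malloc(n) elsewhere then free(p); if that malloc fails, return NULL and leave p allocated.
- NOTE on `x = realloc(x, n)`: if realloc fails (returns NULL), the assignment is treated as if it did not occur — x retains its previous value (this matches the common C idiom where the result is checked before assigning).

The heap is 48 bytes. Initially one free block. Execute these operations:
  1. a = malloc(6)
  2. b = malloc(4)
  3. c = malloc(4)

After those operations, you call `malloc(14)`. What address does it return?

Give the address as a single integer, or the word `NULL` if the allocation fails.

Op 1: a = malloc(6) -> a = 0; heap: [0-5 ALLOC][6-47 FREE]
Op 2: b = malloc(4) -> b = 6; heap: [0-5 ALLOC][6-9 ALLOC][10-47 FREE]
Op 3: c = malloc(4) -> c = 10; heap: [0-5 ALLOC][6-9 ALLOC][10-13 ALLOC][14-47 FREE]
malloc(14): first-fit scan over [0-5 ALLOC][6-9 ALLOC][10-13 ALLOC][14-47 FREE] -> 14

Answer: 14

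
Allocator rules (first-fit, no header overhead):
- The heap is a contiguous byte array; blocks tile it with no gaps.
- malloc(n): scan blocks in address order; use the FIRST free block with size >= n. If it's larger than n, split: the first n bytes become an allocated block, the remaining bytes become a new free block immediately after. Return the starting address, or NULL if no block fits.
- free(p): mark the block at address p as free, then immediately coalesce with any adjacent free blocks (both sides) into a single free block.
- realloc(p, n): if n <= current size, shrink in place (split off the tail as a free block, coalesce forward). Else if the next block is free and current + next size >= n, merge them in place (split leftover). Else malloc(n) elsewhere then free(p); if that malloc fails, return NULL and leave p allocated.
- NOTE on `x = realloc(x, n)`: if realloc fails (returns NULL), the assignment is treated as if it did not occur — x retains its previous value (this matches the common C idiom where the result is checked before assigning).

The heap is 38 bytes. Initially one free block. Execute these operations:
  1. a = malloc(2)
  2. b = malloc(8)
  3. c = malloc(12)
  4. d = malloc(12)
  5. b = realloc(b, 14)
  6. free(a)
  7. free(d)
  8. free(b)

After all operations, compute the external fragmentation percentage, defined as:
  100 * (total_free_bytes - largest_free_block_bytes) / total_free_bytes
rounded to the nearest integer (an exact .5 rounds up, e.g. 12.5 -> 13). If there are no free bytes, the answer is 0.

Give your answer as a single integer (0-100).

Op 1: a = malloc(2) -> a = 0; heap: [0-1 ALLOC][2-37 FREE]
Op 2: b = malloc(8) -> b = 2; heap: [0-1 ALLOC][2-9 ALLOC][10-37 FREE]
Op 3: c = malloc(12) -> c = 10; heap: [0-1 ALLOC][2-9 ALLOC][10-21 ALLOC][22-37 FREE]
Op 4: d = malloc(12) -> d = 22; heap: [0-1 ALLOC][2-9 ALLOC][10-21 ALLOC][22-33 ALLOC][34-37 FREE]
Op 5: b = realloc(b, 14) -> NULL (b unchanged); heap: [0-1 ALLOC][2-9 ALLOC][10-21 ALLOC][22-33 ALLOC][34-37 FREE]
Op 6: free(a) -> (freed a); heap: [0-1 FREE][2-9 ALLOC][10-21 ALLOC][22-33 ALLOC][34-37 FREE]
Op 7: free(d) -> (freed d); heap: [0-1 FREE][2-9 ALLOC][10-21 ALLOC][22-37 FREE]
Op 8: free(b) -> (freed b); heap: [0-9 FREE][10-21 ALLOC][22-37 FREE]
Free blocks: [10 16] total_free=26 largest=16 -> 100*(26-16)/26 = 1000/26 ≈ 38.462 -> rounds to 38

Answer: 38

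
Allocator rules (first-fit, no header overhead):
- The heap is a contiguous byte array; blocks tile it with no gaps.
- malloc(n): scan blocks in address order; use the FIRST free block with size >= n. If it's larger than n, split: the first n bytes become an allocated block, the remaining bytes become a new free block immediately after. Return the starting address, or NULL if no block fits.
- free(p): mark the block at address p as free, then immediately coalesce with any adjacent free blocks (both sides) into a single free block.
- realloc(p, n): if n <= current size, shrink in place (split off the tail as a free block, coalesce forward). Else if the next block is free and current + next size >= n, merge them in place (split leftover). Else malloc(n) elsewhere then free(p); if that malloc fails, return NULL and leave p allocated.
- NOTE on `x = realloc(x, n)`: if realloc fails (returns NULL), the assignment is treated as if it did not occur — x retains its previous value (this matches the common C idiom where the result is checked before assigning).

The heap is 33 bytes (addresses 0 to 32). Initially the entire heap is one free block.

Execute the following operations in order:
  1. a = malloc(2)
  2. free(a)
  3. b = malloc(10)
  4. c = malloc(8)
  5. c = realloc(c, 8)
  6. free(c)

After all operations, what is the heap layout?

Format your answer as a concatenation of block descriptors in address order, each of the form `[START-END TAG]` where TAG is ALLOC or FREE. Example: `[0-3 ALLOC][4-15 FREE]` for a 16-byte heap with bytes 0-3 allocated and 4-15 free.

Answer: [0-9 ALLOC][10-32 FREE]

Derivation:
Op 1: a = malloc(2) -> a = 0; heap: [0-1 ALLOC][2-32 FREE]
Op 2: free(a) -> (freed a); heap: [0-32 FREE]
Op 3: b = malloc(10) -> b = 0; heap: [0-9 ALLOC][10-32 FREE]
Op 4: c = malloc(8) -> c = 10; heap: [0-9 ALLOC][10-17 ALLOC][18-32 FREE]
Op 5: c = realloc(c, 8) -> c = 10; heap: [0-9 ALLOC][10-17 ALLOC][18-32 FREE]
Op 6: free(c) -> (freed c); heap: [0-9 ALLOC][10-32 FREE]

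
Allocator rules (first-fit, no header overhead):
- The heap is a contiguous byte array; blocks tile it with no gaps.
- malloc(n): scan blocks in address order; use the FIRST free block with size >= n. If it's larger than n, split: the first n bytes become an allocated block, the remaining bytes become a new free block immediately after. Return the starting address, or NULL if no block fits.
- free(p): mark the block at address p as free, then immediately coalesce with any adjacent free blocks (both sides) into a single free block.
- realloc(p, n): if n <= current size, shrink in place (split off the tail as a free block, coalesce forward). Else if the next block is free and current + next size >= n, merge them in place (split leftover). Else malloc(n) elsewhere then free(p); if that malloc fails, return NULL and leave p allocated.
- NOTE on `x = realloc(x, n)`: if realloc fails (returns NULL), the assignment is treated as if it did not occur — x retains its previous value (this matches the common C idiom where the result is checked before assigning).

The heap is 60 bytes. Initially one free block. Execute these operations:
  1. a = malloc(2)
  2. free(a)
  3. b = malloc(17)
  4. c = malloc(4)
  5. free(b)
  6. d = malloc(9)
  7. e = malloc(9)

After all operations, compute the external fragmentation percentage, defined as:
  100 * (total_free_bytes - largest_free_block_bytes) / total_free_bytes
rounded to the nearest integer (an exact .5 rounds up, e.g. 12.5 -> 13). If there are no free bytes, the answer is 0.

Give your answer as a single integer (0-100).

Op 1: a = malloc(2) -> a = 0; heap: [0-1 ALLOC][2-59 FREE]
Op 2: free(a) -> (freed a); heap: [0-59 FREE]
Op 3: b = malloc(17) -> b = 0; heap: [0-16 ALLOC][17-59 FREE]
Op 4: c = malloc(4) -> c = 17; heap: [0-16 ALLOC][17-20 ALLOC][21-59 FREE]
Op 5: free(b) -> (freed b); heap: [0-16 FREE][17-20 ALLOC][21-59 FREE]
Op 6: d = malloc(9) -> d = 0; heap: [0-8 ALLOC][9-16 FREE][17-20 ALLOC][21-59 FREE]
Op 7: e = malloc(9) -> e = 21; heap: [0-8 ALLOC][9-16 FREE][17-20 ALLOC][21-29 ALLOC][30-59 FREE]
Free blocks: [8 30] total_free=38 largest=30 -> 100*(38-30)/38 = 800/38 ≈ 21.053 -> rounds to 21

Answer: 21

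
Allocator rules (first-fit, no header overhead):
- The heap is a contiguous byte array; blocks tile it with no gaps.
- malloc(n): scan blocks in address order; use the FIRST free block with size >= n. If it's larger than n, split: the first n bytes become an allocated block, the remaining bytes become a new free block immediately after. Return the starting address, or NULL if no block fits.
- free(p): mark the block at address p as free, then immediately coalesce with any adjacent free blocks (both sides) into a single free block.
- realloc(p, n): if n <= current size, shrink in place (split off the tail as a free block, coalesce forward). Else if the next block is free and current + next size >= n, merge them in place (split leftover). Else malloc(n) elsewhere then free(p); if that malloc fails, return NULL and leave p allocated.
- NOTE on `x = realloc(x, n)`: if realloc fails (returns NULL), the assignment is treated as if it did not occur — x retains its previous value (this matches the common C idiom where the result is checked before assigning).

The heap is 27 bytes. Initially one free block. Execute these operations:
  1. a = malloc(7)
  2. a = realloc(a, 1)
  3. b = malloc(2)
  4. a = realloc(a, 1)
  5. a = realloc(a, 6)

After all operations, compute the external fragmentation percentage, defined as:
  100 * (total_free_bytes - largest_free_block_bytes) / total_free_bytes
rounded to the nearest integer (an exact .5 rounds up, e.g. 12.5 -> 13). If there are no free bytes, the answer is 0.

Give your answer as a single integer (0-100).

Answer: 5

Derivation:
Op 1: a = malloc(7) -> a = 0; heap: [0-6 ALLOC][7-26 FREE]
Op 2: a = realloc(a, 1) -> a = 0; heap: [0-0 ALLOC][1-26 FREE]
Op 3: b = malloc(2) -> b = 1; heap: [0-0 ALLOC][1-2 ALLOC][3-26 FREE]
Op 4: a = realloc(a, 1) -> a = 0; heap: [0-0 ALLOC][1-2 ALLOC][3-26 FREE]
Op 5: a = realloc(a, 6) -> a = 3; heap: [0-0 FREE][1-2 ALLOC][3-8 ALLOC][9-26 FREE]
Free blocks: [1 18] total_free=19 largest=18 -> 100*(19-18)/19 = 100/19 ≈ 5.263 -> rounds to 5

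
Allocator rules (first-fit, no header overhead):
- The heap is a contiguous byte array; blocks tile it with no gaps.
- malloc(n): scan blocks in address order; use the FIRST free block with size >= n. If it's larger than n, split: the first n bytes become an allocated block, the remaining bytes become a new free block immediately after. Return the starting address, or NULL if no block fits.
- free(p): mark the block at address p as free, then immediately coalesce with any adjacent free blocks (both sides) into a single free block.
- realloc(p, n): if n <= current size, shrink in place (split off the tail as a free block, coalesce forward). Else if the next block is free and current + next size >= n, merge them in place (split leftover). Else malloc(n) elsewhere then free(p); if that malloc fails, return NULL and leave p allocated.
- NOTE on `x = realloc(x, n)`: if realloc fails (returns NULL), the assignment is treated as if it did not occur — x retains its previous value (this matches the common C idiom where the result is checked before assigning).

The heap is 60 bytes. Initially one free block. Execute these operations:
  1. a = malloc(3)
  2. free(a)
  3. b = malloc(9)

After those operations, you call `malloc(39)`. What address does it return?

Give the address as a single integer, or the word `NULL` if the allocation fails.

Answer: 9

Derivation:
Op 1: a = malloc(3) -> a = 0; heap: [0-2 ALLOC][3-59 FREE]
Op 2: free(a) -> (freed a); heap: [0-59 FREE]
Op 3: b = malloc(9) -> b = 0; heap: [0-8 ALLOC][9-59 FREE]
malloc(39): first-fit scan over [0-8 ALLOC][9-59 FREE] -> 9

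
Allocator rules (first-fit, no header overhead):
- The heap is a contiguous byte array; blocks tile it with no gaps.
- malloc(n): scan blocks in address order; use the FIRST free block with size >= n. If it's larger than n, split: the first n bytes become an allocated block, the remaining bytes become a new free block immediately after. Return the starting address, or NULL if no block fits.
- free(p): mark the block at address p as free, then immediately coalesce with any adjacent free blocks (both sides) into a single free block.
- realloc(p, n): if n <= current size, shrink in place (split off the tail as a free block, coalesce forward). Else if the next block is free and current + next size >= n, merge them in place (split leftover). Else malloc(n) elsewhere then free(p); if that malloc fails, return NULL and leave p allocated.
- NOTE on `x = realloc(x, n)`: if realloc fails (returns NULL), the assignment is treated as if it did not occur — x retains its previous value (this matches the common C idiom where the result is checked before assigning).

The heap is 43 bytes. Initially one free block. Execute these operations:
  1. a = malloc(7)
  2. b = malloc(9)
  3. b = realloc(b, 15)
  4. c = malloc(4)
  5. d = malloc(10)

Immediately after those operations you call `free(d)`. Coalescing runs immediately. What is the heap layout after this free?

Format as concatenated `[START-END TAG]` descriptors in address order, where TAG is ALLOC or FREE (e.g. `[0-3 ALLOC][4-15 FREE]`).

Op 1: a = malloc(7) -> a = 0; heap: [0-6 ALLOC][7-42 FREE]
Op 2: b = malloc(9) -> b = 7; heap: [0-6 ALLOC][7-15 ALLOC][16-42 FREE]
Op 3: b = realloc(b, 15) -> b = 7; heap: [0-6 ALLOC][7-21 ALLOC][22-42 FREE]
Op 4: c = malloc(4) -> c = 22; heap: [0-6 ALLOC][7-21 ALLOC][22-25 ALLOC][26-42 FREE]
Op 5: d = malloc(10) -> d = 26; heap: [0-6 ALLOC][7-21 ALLOC][22-25 ALLOC][26-35 ALLOC][36-42 FREE]
free(d): d = 26 -> block [26-35 ALLOC]; mark free, coalesce with adjacent free neighbors -> [0-6 ALLOC][7-21 ALLOC][22-25 ALLOC][26-42 FREE]

Answer: [0-6 ALLOC][7-21 ALLOC][22-25 ALLOC][26-42 FREE]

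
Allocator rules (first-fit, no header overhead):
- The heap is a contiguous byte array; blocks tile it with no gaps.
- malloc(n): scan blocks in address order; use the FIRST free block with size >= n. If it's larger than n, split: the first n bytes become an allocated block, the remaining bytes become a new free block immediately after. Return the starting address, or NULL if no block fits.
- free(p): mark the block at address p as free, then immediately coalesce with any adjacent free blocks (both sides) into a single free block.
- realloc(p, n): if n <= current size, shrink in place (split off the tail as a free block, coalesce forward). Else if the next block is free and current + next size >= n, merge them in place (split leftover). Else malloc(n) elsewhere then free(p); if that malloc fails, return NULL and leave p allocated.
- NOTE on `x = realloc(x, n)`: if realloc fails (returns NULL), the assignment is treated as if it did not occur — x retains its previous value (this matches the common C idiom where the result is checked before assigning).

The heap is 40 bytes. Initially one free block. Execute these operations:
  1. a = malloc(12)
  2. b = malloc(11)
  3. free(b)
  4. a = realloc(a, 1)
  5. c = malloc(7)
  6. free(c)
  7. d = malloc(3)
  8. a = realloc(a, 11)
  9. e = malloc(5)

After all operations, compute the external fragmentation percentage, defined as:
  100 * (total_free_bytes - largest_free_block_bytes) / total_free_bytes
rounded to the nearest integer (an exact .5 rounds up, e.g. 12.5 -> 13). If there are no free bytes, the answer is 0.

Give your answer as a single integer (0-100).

Answer: 5

Derivation:
Op 1: a = malloc(12) -> a = 0; heap: [0-11 ALLOC][12-39 FREE]
Op 2: b = malloc(11) -> b = 12; heap: [0-11 ALLOC][12-22 ALLOC][23-39 FREE]
Op 3: free(b) -> (freed b); heap: [0-11 ALLOC][12-39 FREE]
Op 4: a = realloc(a, 1) -> a = 0; heap: [0-0 ALLOC][1-39 FREE]
Op 5: c = malloc(7) -> c = 1; heap: [0-0 ALLOC][1-7 ALLOC][8-39 FREE]
Op 6: free(c) -> (freed c); heap: [0-0 ALLOC][1-39 FREE]
Op 7: d = malloc(3) -> d = 1; heap: [0-0 ALLOC][1-3 ALLOC][4-39 FREE]
Op 8: a = realloc(a, 11) -> a = 4; heap: [0-0 FREE][1-3 ALLOC][4-14 ALLOC][15-39 FREE]
Op 9: e = malloc(5) -> e = 15; heap: [0-0 FREE][1-3 ALLOC][4-14 ALLOC][15-19 ALLOC][20-39 FREE]
Free blocks: [1 20] total_free=21 largest=20 -> 100*(21-20)/21 = 100/21 ≈ 4.762 -> rounds to 5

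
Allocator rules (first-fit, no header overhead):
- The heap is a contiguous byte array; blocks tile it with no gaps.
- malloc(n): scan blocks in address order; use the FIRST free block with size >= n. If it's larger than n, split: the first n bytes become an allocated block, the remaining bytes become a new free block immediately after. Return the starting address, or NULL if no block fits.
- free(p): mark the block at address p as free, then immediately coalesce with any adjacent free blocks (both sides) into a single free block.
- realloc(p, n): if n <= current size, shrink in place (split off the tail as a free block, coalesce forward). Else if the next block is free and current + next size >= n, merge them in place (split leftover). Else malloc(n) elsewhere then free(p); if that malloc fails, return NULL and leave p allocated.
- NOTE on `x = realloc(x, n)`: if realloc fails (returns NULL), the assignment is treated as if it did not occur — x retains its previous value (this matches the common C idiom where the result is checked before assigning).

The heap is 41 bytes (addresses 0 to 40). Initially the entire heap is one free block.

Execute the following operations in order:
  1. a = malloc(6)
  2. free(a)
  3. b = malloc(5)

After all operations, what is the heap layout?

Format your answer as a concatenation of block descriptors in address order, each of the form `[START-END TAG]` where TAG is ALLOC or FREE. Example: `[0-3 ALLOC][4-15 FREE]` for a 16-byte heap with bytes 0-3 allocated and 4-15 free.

Op 1: a = malloc(6) -> a = 0; heap: [0-5 ALLOC][6-40 FREE]
Op 2: free(a) -> (freed a); heap: [0-40 FREE]
Op 3: b = malloc(5) -> b = 0; heap: [0-4 ALLOC][5-40 FREE]

Answer: [0-4 ALLOC][5-40 FREE]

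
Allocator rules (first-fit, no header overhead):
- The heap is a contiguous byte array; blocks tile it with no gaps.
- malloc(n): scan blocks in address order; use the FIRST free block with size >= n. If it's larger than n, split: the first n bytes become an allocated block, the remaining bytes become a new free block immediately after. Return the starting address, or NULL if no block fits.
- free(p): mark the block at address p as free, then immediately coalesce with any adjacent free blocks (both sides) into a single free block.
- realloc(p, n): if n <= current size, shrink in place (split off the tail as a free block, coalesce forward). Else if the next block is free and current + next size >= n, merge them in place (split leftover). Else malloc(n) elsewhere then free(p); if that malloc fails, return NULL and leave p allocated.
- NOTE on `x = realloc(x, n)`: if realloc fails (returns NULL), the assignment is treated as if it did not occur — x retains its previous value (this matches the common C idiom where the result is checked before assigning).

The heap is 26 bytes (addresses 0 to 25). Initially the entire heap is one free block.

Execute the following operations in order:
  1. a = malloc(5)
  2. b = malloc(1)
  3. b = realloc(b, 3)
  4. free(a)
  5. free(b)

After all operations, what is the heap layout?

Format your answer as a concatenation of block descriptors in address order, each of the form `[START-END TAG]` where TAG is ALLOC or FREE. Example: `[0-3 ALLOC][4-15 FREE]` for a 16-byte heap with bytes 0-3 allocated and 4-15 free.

Answer: [0-25 FREE]

Derivation:
Op 1: a = malloc(5) -> a = 0; heap: [0-4 ALLOC][5-25 FREE]
Op 2: b = malloc(1) -> b = 5; heap: [0-4 ALLOC][5-5 ALLOC][6-25 FREE]
Op 3: b = realloc(b, 3) -> b = 5; heap: [0-4 ALLOC][5-7 ALLOC][8-25 FREE]
Op 4: free(a) -> (freed a); heap: [0-4 FREE][5-7 ALLOC][8-25 FREE]
Op 5: free(b) -> (freed b); heap: [0-25 FREE]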